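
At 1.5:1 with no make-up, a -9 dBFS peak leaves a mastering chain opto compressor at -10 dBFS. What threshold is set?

Input is 3 dB above T (since output overshoot × R = input overshoot: (-10 − T)·1.5 = -9 − T gives T = -12 dBFS).
Check: -12 + (-9 − (-12))/1.5 = -12 + 2 = -10 dBFS. ✓

-12 dBFS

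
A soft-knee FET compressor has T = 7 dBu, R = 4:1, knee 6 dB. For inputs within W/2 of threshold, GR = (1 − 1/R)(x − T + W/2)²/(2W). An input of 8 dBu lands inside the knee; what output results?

7 dBu

x − T + W/2 = 8 − 7 + 3 = 4.
GR = (1 − 1/4) × 4² / 12 = 0.75 × 16 / 12 = 1 dB.
Output = 8 − 1 = 7 dBu.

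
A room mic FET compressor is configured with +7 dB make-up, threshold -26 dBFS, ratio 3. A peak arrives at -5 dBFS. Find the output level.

-12 dBFS

-5 dBFS sits 21 dB over threshold.
The 21 dB excess becomes 7 dB after 3:1 reduction.
That puts the output at -19 dBFS; make-up adds 7 dB, giving -12 dBFS.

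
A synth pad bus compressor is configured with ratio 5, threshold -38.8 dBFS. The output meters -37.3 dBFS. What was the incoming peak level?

-31.3 dBFS

The compressed level sits -37.3 − (-38.8) = 1.5 dB over threshold.
Input overshoot = R × output overshoot = 7.5 dB → input = -38.8 + 7.5 = -31.3 dBFS.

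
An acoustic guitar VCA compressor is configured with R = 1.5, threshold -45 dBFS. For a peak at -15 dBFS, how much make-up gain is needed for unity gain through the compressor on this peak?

10 dB

Without make-up, output = threshold + overshoot/1.5 = -45 + 20 = -25 dBFS.
Gap to target: 10 dB.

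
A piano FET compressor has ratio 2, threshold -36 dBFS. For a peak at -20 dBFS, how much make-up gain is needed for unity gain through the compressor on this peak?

8 dB

Without make-up, output = threshold + overshoot/2 = -36 + 8 = -28 dBFS.
Gap to target: 8 dB.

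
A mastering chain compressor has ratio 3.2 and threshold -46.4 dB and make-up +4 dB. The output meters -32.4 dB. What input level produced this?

-14.4 dB

Stripping the +4 dB make-up gives -36.4 dB at the gain stage.
The compressed level sits -36.4 − (-46.4) = 10 dB over threshold.
Before 3.2:1 compression the overshoot was 10 × 3.2 = 32 dB, so input = -46.4 + 32 = -14.4 dB.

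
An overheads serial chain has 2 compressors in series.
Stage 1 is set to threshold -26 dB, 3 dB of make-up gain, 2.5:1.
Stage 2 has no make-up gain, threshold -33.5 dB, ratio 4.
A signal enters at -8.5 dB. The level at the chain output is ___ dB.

-29.125 dB

Stage 1: -8.5 dB is 17.5 dB over -26 dB; at 2.5:1 that becomes 7 dB over, giving -19 dB; +3 dB make-up → -16 dB.
Stage 2: 17.5 dB above -33.5 dB, reduced 4:1 to 4.375 dB above → -29.125 dB.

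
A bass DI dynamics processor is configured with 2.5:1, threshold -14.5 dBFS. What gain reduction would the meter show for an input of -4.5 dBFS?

6 dB

The signal is 10 dB above threshold.
A 2.5:1 ratio leaves 4 dB of that excess.
Gain reduction = 10 − 4 = 6 dB.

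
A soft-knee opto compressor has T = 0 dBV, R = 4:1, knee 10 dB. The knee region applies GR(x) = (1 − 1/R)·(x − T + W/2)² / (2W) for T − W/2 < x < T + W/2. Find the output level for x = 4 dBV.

x − T + W/2 = 4 − 0 + 5 = 9.
GR = (1 − 1/4) × 9² / 20 = 0.75 × 81 / 20 = 3.0375 dB.
Output = 4 − 3.0375 = 0.9625 dBV.

0.9625 dBV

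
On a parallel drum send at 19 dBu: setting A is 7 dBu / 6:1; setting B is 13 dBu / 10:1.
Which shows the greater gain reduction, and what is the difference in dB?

A, by 4.6 dB

A: GR = 12 − 12/6 = 10 dB.
B: GR = 6 − 6/10 = 5.4 dB.
A reduces 4.6 dB more.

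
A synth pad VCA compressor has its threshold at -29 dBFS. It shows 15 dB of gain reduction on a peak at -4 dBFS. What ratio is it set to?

Input overshoot = -4 − (-29) = 25 dB.
Output overshoot = 25 − 15 = 10 dB.
Ratio = input overshoot / output overshoot = 25 / 10 = 2.5.

2.5:1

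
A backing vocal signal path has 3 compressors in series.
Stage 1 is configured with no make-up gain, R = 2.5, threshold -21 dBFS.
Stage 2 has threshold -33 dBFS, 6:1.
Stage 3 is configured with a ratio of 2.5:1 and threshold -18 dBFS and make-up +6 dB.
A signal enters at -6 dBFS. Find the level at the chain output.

Stage 1: overshoot 15 dB → 15/2.5 = 6 dB → -15 dBFS.
Stage 2: -15 dBFS is 18 dB over -33 dBFS; at 6:1 that becomes 3 dB over, giving -30 dBFS.
Stage 3: -30 dBFS is at or below the -18 dBFS threshold — no compression; make-up brings it to -24 dBFS.

-24 dBFS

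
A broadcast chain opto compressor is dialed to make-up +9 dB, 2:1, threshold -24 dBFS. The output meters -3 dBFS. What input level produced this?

Stripping the +9 dB make-up gives -12 dBFS at the gain stage.
That's 12 dB above the -24 dBFS threshold.
Before 2:1 compression the overshoot was 12 × 2 = 24 dB, so input = -24 + 24 = 0 dBFS.

0 dBFS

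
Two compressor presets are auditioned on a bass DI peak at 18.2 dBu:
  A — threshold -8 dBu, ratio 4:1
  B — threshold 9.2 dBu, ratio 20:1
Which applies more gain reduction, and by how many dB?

A: 26.2 dB over, compressed to 6.55 dB over, so 19.65 dB of GR.
B: 9 dB over, compressed to 0.45 dB over, so 8.55 dB of GR.
Difference: 11.1 dB in favour of A.

A, by 11.1 dB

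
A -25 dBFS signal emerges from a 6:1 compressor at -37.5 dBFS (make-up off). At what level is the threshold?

Gain reduction = -25 − (-37.5) = 12.5 dB; output overshoot = GR / (R − 1) = 12.5 / 5 = 2.5 dB.
Threshold = output − output overshoot = -37.5 − 2.5 = -40 dBFS.

-40 dBFS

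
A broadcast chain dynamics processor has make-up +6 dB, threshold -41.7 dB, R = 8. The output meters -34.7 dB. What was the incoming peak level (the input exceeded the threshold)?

Stripping the +6 dB make-up gives -40.7 dB at the gain stage.
The compressed level sits -40.7 − (-41.7) = 1 dB over threshold.
Before 8:1 compression the overshoot was 1 × 8 = 8 dB, so input = -41.7 + 8 = -33.7 dB.

-33.7 dB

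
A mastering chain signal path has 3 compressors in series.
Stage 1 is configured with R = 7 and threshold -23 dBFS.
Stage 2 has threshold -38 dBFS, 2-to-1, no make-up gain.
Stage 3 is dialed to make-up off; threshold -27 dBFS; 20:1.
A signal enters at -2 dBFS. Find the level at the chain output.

Stage 1: overshoot 21 dB → 21/7 = 3 dB → -20 dBFS.
Stage 2: 18 dB above -38 dBFS, reduced 2:1 to 9 dB above → -29 dBFS.
Stage 3: below threshold (-29 ≤ -27); passes unchanged; output -29 dBFS.

-29 dBFS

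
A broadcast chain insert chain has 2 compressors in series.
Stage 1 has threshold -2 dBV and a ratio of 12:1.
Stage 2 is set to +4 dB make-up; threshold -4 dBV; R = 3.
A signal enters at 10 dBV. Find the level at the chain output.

1 dBV

Stage 1: 10 dBV is 12 dB over -2 dBV; at 12:1 that becomes 1 dB over, giving -1 dBV.
Stage 2: -1 dBV is 3 dB over -4 dBV; at 3:1 that becomes 1 dB over, giving -3 dBV; +4 dB make-up → 1 dBV.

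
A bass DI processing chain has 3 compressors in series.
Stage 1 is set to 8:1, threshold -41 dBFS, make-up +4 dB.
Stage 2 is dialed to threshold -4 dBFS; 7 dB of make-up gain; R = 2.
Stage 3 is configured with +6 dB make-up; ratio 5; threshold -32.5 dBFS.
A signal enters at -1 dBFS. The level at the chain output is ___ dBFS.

-25 dBFS

Stage 1: overshoot 40 dB → 40/8 = 5 dB → -36 dBFS; +4 dB make-up → -32 dBFS.
Stage 2: below threshold (-32 ≤ -4); passes unchanged; make-up brings it to -25 dBFS.
Stage 3: -25 dBFS is 7.5 dB over -32.5 dBFS; at 5:1 that becomes 1.5 dB over, giving -31 dBFS; +6 dB make-up → -25 dBFS.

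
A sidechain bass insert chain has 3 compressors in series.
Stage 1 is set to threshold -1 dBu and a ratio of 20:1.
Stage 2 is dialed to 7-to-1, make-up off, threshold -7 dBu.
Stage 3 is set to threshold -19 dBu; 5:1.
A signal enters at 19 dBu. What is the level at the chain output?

-16.4 dBu

Stage 1: 19 dBu is 20 dB over -1 dBu; at 20:1 that becomes 1 dB over, giving 0 dBu.
Stage 2: 7 dB above -7 dBu, reduced 7:1 to 1 dB above → -6 dBu.
Stage 3: -6 dBu is 13 dB over -19 dBu; at 5:1 that becomes 2.6 dB over, giving -16.4 dBu.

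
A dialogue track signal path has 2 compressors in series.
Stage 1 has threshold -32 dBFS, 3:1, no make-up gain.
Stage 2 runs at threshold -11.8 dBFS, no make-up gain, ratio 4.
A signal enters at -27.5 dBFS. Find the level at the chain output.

-30.5 dBFS

Stage 1: 4.5 dB above -32 dBFS, reduced 3:1 to 1.5 dB above → -30.5 dBFS.
Stage 2: below threshold (-30.5 ≤ -11.8); passes unchanged; output -30.5 dBFS.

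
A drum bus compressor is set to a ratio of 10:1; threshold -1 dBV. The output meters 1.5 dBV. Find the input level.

24 dBV

The compressed level sits 1.5 − (-1) = 2.5 dB over threshold.
Undo the ratio: input overshoot = 2.5 × 10 = 25 dB, giving input = 24 dBV.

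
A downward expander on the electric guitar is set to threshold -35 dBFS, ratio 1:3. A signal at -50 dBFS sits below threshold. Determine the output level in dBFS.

-80 dBFS

Undershoot = (-35) − (-50) = 15 dB.
At 1:3, that expands to 45 dB under threshold.
Output = -35 − 45 = -80 dBFS.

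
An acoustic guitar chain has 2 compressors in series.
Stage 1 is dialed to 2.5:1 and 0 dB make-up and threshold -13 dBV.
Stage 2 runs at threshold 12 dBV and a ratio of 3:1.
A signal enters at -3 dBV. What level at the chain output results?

-9 dBV

Stage 1: 10 dB above -13 dBV, reduced 2.5:1 to 4 dB above → -9 dBV.
Stage 2: -9 dBV ≤ 12 dBV, so stage 2 doesn't engage; output -9 dBV.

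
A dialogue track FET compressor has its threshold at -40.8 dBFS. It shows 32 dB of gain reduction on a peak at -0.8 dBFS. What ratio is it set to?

Input overshoot = -0.8 − (-40.8) = 40 dB.
Output overshoot = 40 − 32 = 8 dB.
Ratio = input overshoot / output overshoot = 40 / 8 = 5.

5:1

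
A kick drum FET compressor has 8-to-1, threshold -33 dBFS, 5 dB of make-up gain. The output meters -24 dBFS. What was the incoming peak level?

-1 dBFS

Stripping the +5 dB make-up gives -29 dBFS at the gain stage.
That's 4 dB above the -33 dBFS threshold.
Before 8:1 compression the overshoot was 4 × 8 = 32 dB, so input = -33 + 32 = -1 dBFS.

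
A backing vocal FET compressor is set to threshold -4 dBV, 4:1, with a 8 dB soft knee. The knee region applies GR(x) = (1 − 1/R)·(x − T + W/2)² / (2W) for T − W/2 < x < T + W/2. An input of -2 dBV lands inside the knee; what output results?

x − T + W/2 = -2 − (-4) + 4 = 6.
GR = (1 − 1/4) × 6² / 16 = 0.75 × 36 / 16 = 1.6875 dB.
Output = -2 − 1.6875 = -3.6875 dBV.

-3.6875 dBV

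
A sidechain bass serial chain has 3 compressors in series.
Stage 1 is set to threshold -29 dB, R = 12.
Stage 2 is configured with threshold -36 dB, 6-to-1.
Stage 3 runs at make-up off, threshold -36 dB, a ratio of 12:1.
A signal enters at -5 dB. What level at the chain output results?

-35.875 dB

Stage 1: 24 dB above -29 dB, reduced 12:1 to 2 dB above → -27 dB.
Stage 2: overshoot 9 dB → 9/6 = 1.5 dB → -34.5 dB.
Stage 3: -34.5 dB is 1.5 dB over -36 dB; at 12:1 that becomes 0.125 dB over, giving -35.875 dB.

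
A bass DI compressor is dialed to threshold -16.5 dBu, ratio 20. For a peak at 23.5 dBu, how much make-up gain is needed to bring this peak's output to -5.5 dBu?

9 dB

Without make-up, output = threshold + overshoot/20 = -16.5 + 2 = -14.5 dBu.
Gap to target: 9 dB.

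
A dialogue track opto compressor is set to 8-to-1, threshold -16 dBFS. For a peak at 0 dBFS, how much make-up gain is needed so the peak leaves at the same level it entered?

The peak compresses to -16 + 16/8 = -14 dBFS.
To reach 0 dBFS requires 0 − (-14) = 14 dB of make-up.

14 dB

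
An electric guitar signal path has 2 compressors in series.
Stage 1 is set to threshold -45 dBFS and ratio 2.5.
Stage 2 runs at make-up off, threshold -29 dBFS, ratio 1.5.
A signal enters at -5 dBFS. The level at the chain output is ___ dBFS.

Stage 1: overshoot 40 dB → 40/2.5 = 16 dB → -29 dBFS.
Stage 2: -29 dBFS ≤ -29 dBFS, so stage 2 doesn't engage; output -29 dBFS.

-29 dBFS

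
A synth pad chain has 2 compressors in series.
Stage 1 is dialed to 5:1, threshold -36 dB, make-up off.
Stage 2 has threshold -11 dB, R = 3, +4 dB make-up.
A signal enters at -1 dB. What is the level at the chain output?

-25 dB

Stage 1: 35 dB above -36 dB, reduced 5:1 to 7 dB above → -29 dB.
Stage 2: -29 dB is at or below the -11 dB threshold — no compression; make-up brings it to -25 dB.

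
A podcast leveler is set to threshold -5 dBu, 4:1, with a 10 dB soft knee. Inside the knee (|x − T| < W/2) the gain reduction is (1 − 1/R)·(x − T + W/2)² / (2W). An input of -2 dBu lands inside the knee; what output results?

-4.4 dBu

x − T + W/2 = -2 − (-5) + 5 = 8.
GR = (1 − 1/4) × 8² / 20 = 0.75 × 64 / 20 = 2.4 dB.
Output = -2 − 2.4 = -4.4 dBu.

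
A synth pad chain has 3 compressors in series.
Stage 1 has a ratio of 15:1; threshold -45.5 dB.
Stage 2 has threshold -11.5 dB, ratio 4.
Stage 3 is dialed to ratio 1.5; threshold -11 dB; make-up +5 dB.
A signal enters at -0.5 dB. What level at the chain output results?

Stage 1: 45 dB above -45.5 dB, reduced 15:1 to 3 dB above → -42.5 dB.
Stage 2: -42.5 dB ≤ -11.5 dB, so stage 2 doesn't engage; output -42.5 dB.
Stage 3: -42.5 dB ≤ -11 dB, so stage 3 doesn't engage; make-up brings it to -37.5 dB.

-37.5 dB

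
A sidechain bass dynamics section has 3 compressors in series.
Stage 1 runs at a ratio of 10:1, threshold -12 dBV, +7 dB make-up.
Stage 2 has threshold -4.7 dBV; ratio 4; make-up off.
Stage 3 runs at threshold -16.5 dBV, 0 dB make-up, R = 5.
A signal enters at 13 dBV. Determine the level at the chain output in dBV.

-14.03 dBV

Stage 1: overshoot 25 dB → 25/10 = 2.5 dB → -9.5 dBV; +7 dB make-up → -2.5 dBV.
Stage 2: -2.5 dBV is 2.2 dB over -4.7 dBV; at 4:1 that becomes 0.55 dB over, giving -4.15 dBV.
Stage 3: -4.15 dBV is 12.35 dB over -16.5 dBV; at 5:1 that becomes 2.47 dB over, giving -14.03 dBV.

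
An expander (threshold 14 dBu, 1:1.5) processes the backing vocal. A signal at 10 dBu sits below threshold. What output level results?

8 dBu

Undershoot = 14 − 10 = 4 dB.
At 1:1.5, that expands to 6 dB under threshold.
Output = 14 − 6 = 8 dBu.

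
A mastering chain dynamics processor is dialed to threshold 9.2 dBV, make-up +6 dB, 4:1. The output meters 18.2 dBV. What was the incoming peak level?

21.2 dBV

Stripping the +6 dB make-up gives 12.2 dBV at the gain stage.
The compressed level sits 12.2 − 9.2 = 3 dB over threshold.
Input overshoot = R × output overshoot = 12 dB → input = 9.2 + 12 = 21.2 dBV.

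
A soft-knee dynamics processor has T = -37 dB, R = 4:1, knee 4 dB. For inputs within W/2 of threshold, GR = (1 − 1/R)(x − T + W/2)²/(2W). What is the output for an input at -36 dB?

x − T + W/2 = -36 − (-37) + 2 = 3.
GR = (1 − 1/4) × 3² / 8 = 0.75 × 9 / 8 = 0.84375 dB.
Output = -36 − 0.84375 = -36.84375 dB.

-36.84375 dB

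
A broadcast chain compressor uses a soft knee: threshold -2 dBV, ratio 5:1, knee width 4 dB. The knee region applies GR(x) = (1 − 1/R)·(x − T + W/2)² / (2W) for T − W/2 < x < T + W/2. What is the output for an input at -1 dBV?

-1.9 dBV

x − T + W/2 = -1 − (-2) + 2 = 3.
GR = (1 − 1/5) × 3² / 8 = 0.8 × 9 / 8 = 0.9 dB.
Output = -1 − 0.9 = -1.9 dBV.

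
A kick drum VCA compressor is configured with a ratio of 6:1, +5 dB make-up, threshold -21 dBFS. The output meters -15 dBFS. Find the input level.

-15 dBFS

Before make-up, the level was -15 − 5 = -20 dBFS.
Post-compression overshoot = -20 − (-21) = 1 dB.
Input overshoot = R × output overshoot = 6 dB → input = -21 + 6 = -15 dBFS.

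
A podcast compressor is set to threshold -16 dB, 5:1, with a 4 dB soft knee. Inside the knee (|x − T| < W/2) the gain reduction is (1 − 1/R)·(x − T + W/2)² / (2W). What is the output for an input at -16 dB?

-16.4 dB

x − T + W/2 = -16 − (-16) + 2 = 2.
GR = (1 − 1/5) × 2² / 8 = 0.8 × 4 / 8 = 0.4 dB.
Output = -16 − 0.4 = -16.4 dB.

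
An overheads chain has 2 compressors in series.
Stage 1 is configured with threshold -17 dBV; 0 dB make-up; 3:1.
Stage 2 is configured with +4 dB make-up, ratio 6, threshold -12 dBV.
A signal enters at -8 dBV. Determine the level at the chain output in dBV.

Stage 1: overshoot 9 dB → 9/3 = 3 dB → -14 dBV.
Stage 2: -14 dBV is at or below the -12 dBV threshold — no compression; make-up brings it to -10 dBV.

-10 dBV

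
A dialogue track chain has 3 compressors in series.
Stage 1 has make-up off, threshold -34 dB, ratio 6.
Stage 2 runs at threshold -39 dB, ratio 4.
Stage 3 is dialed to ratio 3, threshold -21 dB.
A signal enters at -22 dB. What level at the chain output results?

-37.25 dB

Stage 1: -22 dB is 12 dB over -34 dB; at 6:1 that becomes 2 dB over, giving -32 dB.
Stage 2: -32 dB is 7 dB over -39 dB; at 4:1 that becomes 1.75 dB over, giving -37.25 dB.
Stage 3: -37.25 dB is at or below the -21 dB threshold — no compression; output -37.25 dB.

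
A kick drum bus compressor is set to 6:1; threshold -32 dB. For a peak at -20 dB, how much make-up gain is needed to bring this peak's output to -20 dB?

Overshoot 12 dB → 12/6 = 2 dB after compression, so the compressed level is -32 + 2 = -30 dB.
Make-up = target − compressed = -20 − (-30) = 10 dB.

10 dB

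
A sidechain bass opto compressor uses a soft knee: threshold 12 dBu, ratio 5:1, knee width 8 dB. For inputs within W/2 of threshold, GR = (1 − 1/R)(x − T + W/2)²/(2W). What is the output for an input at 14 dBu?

x − T + W/2 = 14 − 12 + 4 = 6.
GR = (1 − 1/5) × 6² / 16 = 0.8 × 36 / 16 = 1.8 dB.
Output = 14 − 1.8 = 12.2 dBu.

12.2 dBu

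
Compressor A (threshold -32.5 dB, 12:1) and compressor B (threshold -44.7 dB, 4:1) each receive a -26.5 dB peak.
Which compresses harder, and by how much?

B, by 8.15 dB

A: overshoot 6 dB → output overshoot 0.5 dB → GR 5.5 dB.
B: overshoot 18.2 dB → output overshoot 4.55 dB → GR 13.65 dB.
B reduces 8.15 dB more.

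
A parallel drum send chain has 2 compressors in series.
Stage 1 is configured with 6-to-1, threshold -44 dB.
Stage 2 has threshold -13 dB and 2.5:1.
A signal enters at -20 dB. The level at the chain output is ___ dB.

Stage 1: -20 dB is 24 dB over -44 dB; at 6:1 that becomes 4 dB over, giving -40 dB.
Stage 2: -40 dB is at or below the -13 dB threshold — no compression; output -40 dB.

-40 dB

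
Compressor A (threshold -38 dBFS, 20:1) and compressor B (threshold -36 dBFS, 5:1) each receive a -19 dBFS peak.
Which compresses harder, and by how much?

A: GR = 19 − 19/20 = 18.05 dB.
B: GR = 17 − 17/5 = 13.6 dB.
Difference: 4.45 dB in favour of A.

A, by 4.45 dB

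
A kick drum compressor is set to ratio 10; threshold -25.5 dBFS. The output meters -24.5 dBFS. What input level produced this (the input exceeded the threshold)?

-15.5 dBFS

Post-compression overshoot = -24.5 − (-25.5) = 1 dB.
Undo the ratio: input overshoot = 1 × 10 = 10 dB, giving input = -15.5 dBFS.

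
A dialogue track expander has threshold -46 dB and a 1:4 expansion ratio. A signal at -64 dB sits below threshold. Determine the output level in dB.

Below threshold, a 1:4 expander applies gain = (4−1)×(T − x) of attenuation.
(4−1) × 18 = 54 dB, so output = -64 − 54 = -118 dB.

-118 dB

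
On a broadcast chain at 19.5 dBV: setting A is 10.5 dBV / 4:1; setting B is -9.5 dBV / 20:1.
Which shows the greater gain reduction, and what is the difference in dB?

B, by 20.8 dB

A: overshoot 9 dB → output overshoot 2.25 dB → GR 6.75 dB.
B: overshoot 29 dB → output overshoot 1.45 dB → GR 27.55 dB.
B applies 20.8 dB more gain reduction.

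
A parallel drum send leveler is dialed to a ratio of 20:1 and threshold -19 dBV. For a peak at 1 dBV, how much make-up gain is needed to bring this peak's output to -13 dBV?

5 dB

The peak compresses to -19 + 20/20 = -18 dBV.
To reach -13 dBV requires -13 − (-18) = 5 dB of make-up.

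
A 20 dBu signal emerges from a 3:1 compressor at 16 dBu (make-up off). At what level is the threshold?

14 dBu

Input is 6 dB above T (since output overshoot × R = input overshoot: (16 − T)·3 = 20 − T gives T = 14 dBu).
Check: 14 + (20 − 14)/3 = 14 + 2 = 16 dBu. ✓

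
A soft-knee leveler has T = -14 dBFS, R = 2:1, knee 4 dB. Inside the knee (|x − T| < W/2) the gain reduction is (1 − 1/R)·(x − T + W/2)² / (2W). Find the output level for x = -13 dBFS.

-13.5625 dBFS

x − T + W/2 = -13 − (-14) + 2 = 3.
GR = (1 − 1/2) × 3² / 8 = 0.5 × 9 / 8 = 0.5625 dB.
Output = -13 − 0.5625 = -13.5625 dBFS.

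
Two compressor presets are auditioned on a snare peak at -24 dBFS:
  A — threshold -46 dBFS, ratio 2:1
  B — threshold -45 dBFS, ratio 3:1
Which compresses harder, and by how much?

B, by 3 dB

A: 22 dB over, compressed to 11 dB over, so 11 dB of GR.
B: 21 dB over, compressed to 7 dB over, so 14 dB of GR.
B reduces 3 dB more.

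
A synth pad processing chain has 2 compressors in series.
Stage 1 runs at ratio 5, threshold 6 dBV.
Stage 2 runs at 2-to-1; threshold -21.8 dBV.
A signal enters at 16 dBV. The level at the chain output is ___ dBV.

-6.9 dBV

Stage 1: 16 dBV is 10 dB over 6 dBV; at 5:1 that becomes 2 dB over, giving 8 dBV.
Stage 2: overshoot 29.8 dB → 29.8/2 = 14.9 dB → -6.9 dBV.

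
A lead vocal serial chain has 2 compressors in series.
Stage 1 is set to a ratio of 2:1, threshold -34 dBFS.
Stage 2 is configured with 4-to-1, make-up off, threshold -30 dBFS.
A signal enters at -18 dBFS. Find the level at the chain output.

Stage 1: overshoot 16 dB → 16/2 = 8 dB → -26 dBFS.
Stage 2: 4 dB above -30 dBFS, reduced 4:1 to 1 dB above → -29 dBFS.

-29 dBFS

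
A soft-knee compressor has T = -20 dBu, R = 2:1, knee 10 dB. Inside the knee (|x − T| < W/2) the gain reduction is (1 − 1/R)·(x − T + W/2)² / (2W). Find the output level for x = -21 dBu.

x − T + W/2 = -21 − (-20) + 5 = 4.
GR = (1 − 1/2) × 4² / 20 = 0.5 × 16 / 20 = 0.4 dB.
Output = -21 − 0.4 = -21.4 dBu.

-21.4 dBu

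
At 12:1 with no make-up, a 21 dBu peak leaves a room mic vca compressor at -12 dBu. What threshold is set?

Let T be the threshold. Output overshoot = (input overshoot)/R, so -12 − T = (21 − T)/12.
12·(-12 − T) = 21 − T → 11·T = -144 − 21 = -165.
T = -165/11 = -15 dBu.

-15 dBu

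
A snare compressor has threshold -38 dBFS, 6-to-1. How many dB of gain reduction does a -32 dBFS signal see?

5 dB

Overshoot = -32 − (-38) = 6 dB.
At 6:1, output sits 6/6 = 1 dB above threshold.
Gain reduction = 6 − 1 = 5 dB.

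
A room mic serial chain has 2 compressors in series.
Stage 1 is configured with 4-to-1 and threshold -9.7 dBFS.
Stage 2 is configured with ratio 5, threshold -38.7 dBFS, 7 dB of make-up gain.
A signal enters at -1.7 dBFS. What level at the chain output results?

-25.5 dBFS

Stage 1: 8 dB above -9.7 dBFS, reduced 4:1 to 2 dB above → -7.7 dBFS.
Stage 2: 31 dB above -38.7 dBFS, reduced 5:1 to 6.2 dB above → -32.5 dBFS; +7 dB make-up → -25.5 dBFS.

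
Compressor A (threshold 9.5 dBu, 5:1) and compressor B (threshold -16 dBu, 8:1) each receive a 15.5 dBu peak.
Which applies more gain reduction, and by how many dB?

A: overshoot 6 dB → output overshoot 1.2 dB → GR 4.8 dB.
B: overshoot 31.5 dB → output overshoot 3.9375 dB → GR 27.5625 dB.
B applies 22.7625 dB more gain reduction.

B, by 22.7625 dB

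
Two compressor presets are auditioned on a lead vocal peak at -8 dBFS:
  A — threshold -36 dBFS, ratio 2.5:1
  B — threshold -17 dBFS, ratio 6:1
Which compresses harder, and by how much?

A, by 9.3 dB

A: 28 dB over, compressed to 11.2 dB over, so 16.8 dB of GR.
B: 9 dB over, compressed to 1.5 dB over, so 7.5 dB of GR.
A reduces 9.3 dB more.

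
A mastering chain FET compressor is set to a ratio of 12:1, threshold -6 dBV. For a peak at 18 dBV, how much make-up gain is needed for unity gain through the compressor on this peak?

Overshoot 24 dB → 24/12 = 2 dB after compression, so the compressed level is -6 + 2 = -4 dBV.
Make-up = target − compressed = 18 − (-4) = 22 dB.

22 dB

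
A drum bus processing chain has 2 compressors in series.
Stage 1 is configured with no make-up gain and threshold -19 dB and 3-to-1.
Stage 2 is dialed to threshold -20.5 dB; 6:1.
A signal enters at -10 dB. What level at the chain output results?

Stage 1: -10 dB is 9 dB over -19 dB; at 3:1 that becomes 3 dB over, giving -16 dB.
Stage 2: -16 dB is 4.5 dB over -20.5 dB; at 6:1 that becomes 0.75 dB over, giving -19.75 dB.

-19.75 dB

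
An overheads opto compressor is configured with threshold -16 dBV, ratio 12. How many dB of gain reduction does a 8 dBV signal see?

The signal is 24 dB above threshold.
A 12:1 ratio leaves 2 dB of that excess.
GR = overshoot in − overshoot out = 24 − 2 = 22 dB.

22 dB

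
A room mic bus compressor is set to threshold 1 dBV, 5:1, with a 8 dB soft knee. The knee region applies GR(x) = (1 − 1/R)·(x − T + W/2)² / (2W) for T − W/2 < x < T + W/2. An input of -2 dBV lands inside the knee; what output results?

x − T + W/2 = -2 − 1 + 4 = 1.
GR = (1 − 1/5) × 1² / 16 = 0.8 × 1 / 16 = 0.05 dB.
Output = -2 − 0.05 = -2.05 dBV.

-2.05 dBV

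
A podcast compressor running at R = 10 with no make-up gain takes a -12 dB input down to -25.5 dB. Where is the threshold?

Let T be the threshold. Output overshoot = (input overshoot)/R, so -25.5 − T = (-12 − T)/10.
10·(-25.5 − T) = -12 − T → 9·T = -255 − (-12) = -243.
T = -243/9 = -27 dB.

-27 dB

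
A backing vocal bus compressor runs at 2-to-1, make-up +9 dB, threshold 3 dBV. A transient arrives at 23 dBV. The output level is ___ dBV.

22 dBV

The input is 20 dB above the 3 dBV threshold.
At 2:1 the overshoot is divided by 2, leaving 10 dB above threshold.
That puts the output at 13 dBV; make-up adds 9 dB, giving 22 dBV.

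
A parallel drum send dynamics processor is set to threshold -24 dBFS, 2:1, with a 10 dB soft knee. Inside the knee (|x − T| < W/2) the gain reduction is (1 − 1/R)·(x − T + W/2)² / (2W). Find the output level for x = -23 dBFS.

-23.9 dBFS

x − T + W/2 = -23 − (-24) + 5 = 6.
GR = (1 − 1/2) × 6² / 20 = 0.5 × 36 / 20 = 0.9 dB.
Output = -23 − 0.9 = -23.9 dBFS.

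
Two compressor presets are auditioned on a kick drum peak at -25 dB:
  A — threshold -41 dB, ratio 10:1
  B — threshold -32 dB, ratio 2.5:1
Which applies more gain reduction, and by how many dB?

A: GR = 16 − 16/10 = 14.4 dB.
B: GR = 7 − 7/2.5 = 4.2 dB.
A reduces 10.2 dB more.

A, by 10.2 dB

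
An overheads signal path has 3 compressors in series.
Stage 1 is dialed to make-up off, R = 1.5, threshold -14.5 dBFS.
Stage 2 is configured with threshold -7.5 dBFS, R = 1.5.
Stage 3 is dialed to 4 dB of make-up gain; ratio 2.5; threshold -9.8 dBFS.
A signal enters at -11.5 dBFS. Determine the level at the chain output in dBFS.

Stage 1: -11.5 dBFS is 3 dB over -14.5 dBFS; at 1.5:1 that becomes 2 dB over, giving -12.5 dBFS.
Stage 2: -12.5 dBFS ≤ -7.5 dBFS, so stage 2 doesn't engage; output -12.5 dBFS.
Stage 3: -12.5 dBFS ≤ -9.8 dBFS, so stage 3 doesn't engage; make-up brings it to -8.5 dBFS.

-8.5 dBFS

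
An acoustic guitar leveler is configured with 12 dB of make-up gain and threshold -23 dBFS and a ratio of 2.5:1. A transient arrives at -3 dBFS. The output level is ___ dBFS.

-3 dBFS

Overshoot: -3 − (-23) = 20 dB.
At 2.5:1 the overshoot is divided by 2.5, leaving 8 dB above threshold.
So the level is -23 + 8 = -15 dBFS; make-up adds 12 dB, giving -3 dBFS.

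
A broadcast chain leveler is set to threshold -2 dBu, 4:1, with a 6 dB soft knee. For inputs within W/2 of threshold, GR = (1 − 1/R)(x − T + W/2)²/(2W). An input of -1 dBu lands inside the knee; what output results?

-2 dBu

x − T + W/2 = -1 − (-2) + 3 = 4.
GR = (1 − 1/4) × 4² / 12 = 0.75 × 16 / 12 = 1 dB.
Output = -1 − 1 = -2 dBu.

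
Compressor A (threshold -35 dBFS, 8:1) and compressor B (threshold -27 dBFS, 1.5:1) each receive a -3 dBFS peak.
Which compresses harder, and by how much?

A, by 20 dB

A: overshoot 32 dB → output overshoot 4 dB → GR 28 dB.
B: overshoot 24 dB → output overshoot 16 dB → GR 8 dB.
Difference: 20 dB in favour of A.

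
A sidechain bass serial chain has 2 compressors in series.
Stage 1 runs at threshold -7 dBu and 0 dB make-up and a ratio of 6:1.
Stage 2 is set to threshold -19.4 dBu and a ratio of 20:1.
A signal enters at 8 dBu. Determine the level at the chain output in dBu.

Stage 1: overshoot 15 dB → 15/6 = 2.5 dB → -4.5 dBu.
Stage 2: overshoot 14.9 dB → 14.9/20 = 0.745 dB → -18.655 dBu.

-18.655 dBu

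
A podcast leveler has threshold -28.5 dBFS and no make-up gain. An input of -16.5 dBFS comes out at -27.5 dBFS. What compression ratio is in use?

12:1

Input overshoot = -16.5 − (-28.5) = 12 dB; output overshoot = -27.5 − (-28.5) = 1 dB.
Ratio = 12 / 1 = 12.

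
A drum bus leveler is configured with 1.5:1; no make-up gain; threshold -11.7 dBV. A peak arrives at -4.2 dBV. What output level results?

Overshoot: -4.2 − (-11.7) = 7.5 dB.
At 1.5:1 the overshoot is divided by 1.5, leaving 5 dB above threshold.
Output = -11.7 + 5 = -6.7 dBV.

-6.7 dBV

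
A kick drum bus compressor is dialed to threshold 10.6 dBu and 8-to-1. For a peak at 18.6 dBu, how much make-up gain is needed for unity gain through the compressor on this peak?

7 dB

The peak compresses to 10.6 + 8/8 = 11.6 dBu.
To reach 18.6 dBu requires 18.6 − 11.6 = 7 dB of make-up.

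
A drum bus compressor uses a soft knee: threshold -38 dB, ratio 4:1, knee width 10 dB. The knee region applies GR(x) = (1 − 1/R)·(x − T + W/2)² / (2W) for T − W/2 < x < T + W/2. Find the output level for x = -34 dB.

-37.0375 dB

x − T + W/2 = -34 − (-38) + 5 = 9.
GR = (1 − 1/4) × 9² / 20 = 0.75 × 81 / 20 = 3.0375 dB.
Output = -34 − 3.0375 = -37.0375 dB.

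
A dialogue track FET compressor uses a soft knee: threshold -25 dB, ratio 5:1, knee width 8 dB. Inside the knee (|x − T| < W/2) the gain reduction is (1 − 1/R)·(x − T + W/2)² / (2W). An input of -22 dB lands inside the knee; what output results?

-24.45 dB

x − T + W/2 = -22 − (-25) + 4 = 7.
GR = (1 − 1/5) × 7² / 16 = 0.8 × 49 / 16 = 2.45 dB.
Output = -22 − 2.45 = -24.45 dB.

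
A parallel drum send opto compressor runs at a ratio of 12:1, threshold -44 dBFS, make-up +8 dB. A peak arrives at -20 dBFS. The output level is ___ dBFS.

-34 dBFS

Overshoot: -20 − (-44) = 24 dB.
At 12:1 the overshoot is divided by 12, leaving 2 dB above threshold.
That puts the output at -42 dBFS; make-up adds 8 dB, giving -34 dBFS.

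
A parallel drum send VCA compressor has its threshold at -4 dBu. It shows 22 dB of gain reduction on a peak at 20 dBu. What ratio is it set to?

12:1

Input overshoot = 20 − (-4) = 24 dB.
Output overshoot = 24 − 22 = 2 dB.
Ratio = input overshoot / output overshoot = 24 / 2 = 12.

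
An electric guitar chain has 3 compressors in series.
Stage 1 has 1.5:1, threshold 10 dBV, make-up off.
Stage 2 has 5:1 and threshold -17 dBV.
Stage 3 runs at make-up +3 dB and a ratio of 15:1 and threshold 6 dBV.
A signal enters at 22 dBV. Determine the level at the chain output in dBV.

Stage 1: 12 dB above 10 dBV, reduced 1.5:1 to 8 dB above → 18 dBV.
Stage 2: overshoot 35 dB → 35/5 = 7 dB → -10 dBV.
Stage 3: below threshold (-10 ≤ 6); passes unchanged; make-up brings it to -7 dBV.

-7 dBV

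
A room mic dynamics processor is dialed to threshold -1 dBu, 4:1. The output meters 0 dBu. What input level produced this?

Post-compression overshoot = 0 − (-1) = 1 dB.
Before 4:1 compression the overshoot was 1 × 4 = 4 dB, so input = -1 + 4 = 3 dBu.

3 dBu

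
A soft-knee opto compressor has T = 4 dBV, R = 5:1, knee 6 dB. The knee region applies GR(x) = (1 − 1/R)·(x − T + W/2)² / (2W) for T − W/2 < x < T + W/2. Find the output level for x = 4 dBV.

3.4 dBV

x − T + W/2 = 4 − 4 + 3 = 3.
GR = (1 − 1/5) × 3² / 12 = 0.8 × 9 / 12 = 0.6 dB.
Output = 4 − 0.6 = 3.4 dBV.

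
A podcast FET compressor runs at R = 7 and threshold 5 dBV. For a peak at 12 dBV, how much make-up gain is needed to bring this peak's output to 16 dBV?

10 dB

Overshoot 7 dB → 7/7 = 1 dB after compression, so the compressed level is 5 + 1 = 6 dBV.
Make-up = target − compressed = 16 − 6 = 10 dB.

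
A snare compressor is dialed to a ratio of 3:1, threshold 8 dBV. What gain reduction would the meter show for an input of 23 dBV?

Overshoot = 23 − 8 = 15 dB.
At 3:1, output sits 15/3 = 5 dB above threshold.
Gain reduction = 15 − 5 = 10 dB.

10 dB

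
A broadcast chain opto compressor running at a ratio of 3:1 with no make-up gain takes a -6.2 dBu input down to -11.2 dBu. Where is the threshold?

-13.7 dBu

Gain reduction = -6.2 − (-11.2) = 5 dB; output overshoot = GR / (R − 1) = 5 / 2 = 2.5 dB.
Threshold = output − output overshoot = -11.2 − 2.5 = -13.7 dBu.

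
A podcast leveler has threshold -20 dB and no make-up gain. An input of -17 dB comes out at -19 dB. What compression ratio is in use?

Input overshoot = -17 − (-20) = 3 dB; output overshoot = -19 − (-20) = 1 dB.
Ratio = 3 / 1 = 3.

3:1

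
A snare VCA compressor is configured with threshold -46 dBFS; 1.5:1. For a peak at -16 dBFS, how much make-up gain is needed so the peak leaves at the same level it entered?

10 dB

Without make-up, output = threshold + overshoot/1.5 = -46 + 20 = -26 dBFS.
Gap to target: 10 dB.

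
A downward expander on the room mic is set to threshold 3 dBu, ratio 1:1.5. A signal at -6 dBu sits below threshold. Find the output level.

Undershoot = 3 − (-6) = 9 dB.
At 1:1.5, that expands to 13.5 dB under threshold.
Output = 3 − 13.5 = -10.5 dBu.

-10.5 dBu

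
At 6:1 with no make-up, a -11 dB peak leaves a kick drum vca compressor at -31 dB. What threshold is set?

Gain reduction = -11 − (-31) = 20 dB; output overshoot = GR / (R − 1) = 20 / 5 = 4 dB.
Threshold = output − output overshoot = -31 − 4 = -35 dB.

-35 dB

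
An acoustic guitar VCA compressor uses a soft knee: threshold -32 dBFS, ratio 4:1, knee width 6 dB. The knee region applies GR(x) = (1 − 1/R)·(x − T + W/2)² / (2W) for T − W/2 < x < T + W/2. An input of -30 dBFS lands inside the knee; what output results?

x − T + W/2 = -30 − (-32) + 3 = 5.
GR = (1 − 1/4) × 5² / 12 = 0.75 × 25 / 12 = 1.5625 dB.
Output = -30 − 1.5625 = -31.5625 dBFS.

-31.5625 dBFS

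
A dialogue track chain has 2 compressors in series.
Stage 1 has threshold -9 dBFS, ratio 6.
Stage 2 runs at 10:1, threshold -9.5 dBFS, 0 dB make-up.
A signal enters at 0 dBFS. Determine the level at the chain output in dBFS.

Stage 1: 9 dB above -9 dBFS, reduced 6:1 to 1.5 dB above → -7.5 dBFS.
Stage 2: -7.5 dBFS is 2 dB over -9.5 dBFS; at 10:1 that becomes 0.2 dB over, giving -9.3 dBFS.

-9.3 dBFS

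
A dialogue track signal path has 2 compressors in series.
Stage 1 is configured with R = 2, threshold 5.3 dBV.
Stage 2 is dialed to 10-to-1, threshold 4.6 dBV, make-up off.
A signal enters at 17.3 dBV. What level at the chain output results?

Stage 1: 12 dB above 5.3 dBV, reduced 2:1 to 6 dB above → 11.3 dBV.
Stage 2: overshoot 6.7 dB → 6.7/10 = 0.67 dB → 5.27 dBV.

5.27 dBV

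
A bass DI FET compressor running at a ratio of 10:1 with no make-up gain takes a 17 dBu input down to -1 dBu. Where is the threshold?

-3 dBu

Gain reduction = 17 − (-1) = 18 dB; output overshoot = GR / (R − 1) = 18 / 9 = 2 dB.
Threshold = output − output overshoot = -1 − 2 = -3 dBu.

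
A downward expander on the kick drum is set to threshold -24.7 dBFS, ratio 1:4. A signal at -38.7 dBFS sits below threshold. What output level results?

Below threshold, a 1:4 expander applies gain = (4−1)×(T − x) of attenuation.
(4−1) × 14 = 42 dB, so output = -38.7 − 42 = -80.7 dBFS.

-80.7 dBFS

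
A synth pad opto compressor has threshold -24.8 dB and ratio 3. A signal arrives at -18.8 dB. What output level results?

-22.8 dB

The input is 6 dB above the -24.8 dB threshold.
At 3:1 the overshoot is divided by 3, leaving 2 dB above threshold.
So the level is -24.8 + 2 = -22.8 dB.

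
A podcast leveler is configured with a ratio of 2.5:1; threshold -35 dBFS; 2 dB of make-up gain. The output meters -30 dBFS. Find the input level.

-27.5 dBFS

Stripping the +2 dB make-up gives -32 dBFS at the gain stage.
Post-compression overshoot = -32 − (-35) = 3 dB.
Before 2.5:1 compression the overshoot was 3 × 2.5 = 7.5 dB, so input = -35 + 7.5 = -27.5 dBFS.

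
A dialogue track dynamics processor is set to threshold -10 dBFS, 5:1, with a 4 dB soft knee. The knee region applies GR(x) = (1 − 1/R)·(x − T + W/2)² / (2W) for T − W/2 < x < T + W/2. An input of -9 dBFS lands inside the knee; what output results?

-9.9 dBFS

x − T + W/2 = -9 − (-10) + 2 = 3.
GR = (1 − 1/5) × 3² / 8 = 0.8 × 9 / 8 = 0.9 dB.
Output = -9 − 0.9 = -9.9 dBFS.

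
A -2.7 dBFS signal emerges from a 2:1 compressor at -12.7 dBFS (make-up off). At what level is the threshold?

-22.7 dBFS

Input is 20 dB above T (since output overshoot × R = input overshoot: (-12.7 − T)·2 = -2.7 − T gives T = -22.7 dBFS).
Check: -22.7 + (-2.7 − (-22.7))/2 = -22.7 + 10 = -12.7 dBFS. ✓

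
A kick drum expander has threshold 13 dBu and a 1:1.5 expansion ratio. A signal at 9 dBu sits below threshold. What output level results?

Undershoot = 13 − 9 = 4 dB.
At 1:1.5, that expands to 6 dB under threshold.
Output = 13 − 6 = 7 dBu.

7 dBu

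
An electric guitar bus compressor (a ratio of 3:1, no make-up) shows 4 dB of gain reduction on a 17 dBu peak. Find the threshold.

Gain reduction = 17 − 13 = 4 dB; output overshoot = GR / (R − 1) = 4 / 2 = 2 dB.
Threshold = output − output overshoot = 13 − 2 = 11 dBu.

11 dBu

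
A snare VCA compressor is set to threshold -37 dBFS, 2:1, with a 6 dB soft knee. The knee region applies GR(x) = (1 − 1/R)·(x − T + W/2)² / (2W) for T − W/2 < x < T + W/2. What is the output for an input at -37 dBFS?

-37.375 dBFS

x − T + W/2 = -37 − (-37) + 3 = 3.
GR = (1 − 1/2) × 3² / 12 = 0.5 × 9 / 12 = 0.375 dB.
Output = -37 − 0.375 = -37.375 dBFS.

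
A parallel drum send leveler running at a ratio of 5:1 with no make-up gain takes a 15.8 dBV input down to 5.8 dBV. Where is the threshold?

3.3 dBV

Gain reduction = 15.8 − 5.8 = 10 dB; output overshoot = GR / (R − 1) = 10 / 4 = 2.5 dB.
Threshold = output − output overshoot = 5.8 − 2.5 = 3.3 dBV.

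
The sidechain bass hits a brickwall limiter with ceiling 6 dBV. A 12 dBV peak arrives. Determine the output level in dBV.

A brickwall limiter is an ∞:1 compressor: any input above the ceiling is clamped to 6 dBV.

6 dBV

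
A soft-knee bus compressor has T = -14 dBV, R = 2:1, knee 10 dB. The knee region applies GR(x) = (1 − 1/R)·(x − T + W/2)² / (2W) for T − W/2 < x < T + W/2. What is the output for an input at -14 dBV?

-14.625 dBV

x − T + W/2 = -14 − (-14) + 5 = 5.
GR = (1 − 1/2) × 5² / 20 = 0.5 × 25 / 20 = 0.625 dB.
Output = -14 − 0.625 = -14.625 dBV.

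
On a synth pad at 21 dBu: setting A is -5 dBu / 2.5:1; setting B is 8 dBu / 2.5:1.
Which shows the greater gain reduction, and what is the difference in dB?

A, by 7.8 dB

A: overshoot 26 dB → output overshoot 10.4 dB → GR 15.6 dB.
B: overshoot 13 dB → output overshoot 5.2 dB → GR 7.8 dB.
Difference: 7.8 dB in favour of A.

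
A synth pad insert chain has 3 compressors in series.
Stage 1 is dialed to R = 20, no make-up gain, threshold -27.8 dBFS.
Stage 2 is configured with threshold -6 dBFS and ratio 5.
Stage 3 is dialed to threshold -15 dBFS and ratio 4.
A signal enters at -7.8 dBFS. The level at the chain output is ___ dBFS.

Stage 1: overshoot 20 dB → 20/20 = 1 dB → -26.8 dBFS.
Stage 2: -26.8 dBFS ≤ -6 dBFS, so stage 2 doesn't engage; output -26.8 dBFS.
Stage 3: below threshold (-26.8 ≤ -15); passes unchanged; output -26.8 dBFS.

-26.8 dBFS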